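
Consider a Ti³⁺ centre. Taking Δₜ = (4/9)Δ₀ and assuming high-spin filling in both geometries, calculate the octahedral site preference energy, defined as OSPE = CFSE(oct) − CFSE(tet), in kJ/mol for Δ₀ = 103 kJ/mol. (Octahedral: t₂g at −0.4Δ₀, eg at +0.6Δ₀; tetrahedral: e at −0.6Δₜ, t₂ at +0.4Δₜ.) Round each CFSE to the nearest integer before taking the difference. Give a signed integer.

Ti sits in group 4; removing 3 electrons leaves Ti³⁺ with 4 − 3 = 1 d electrons.
Octahedral high-spin t2g^1 e_g^0: CFSE = -0.4 × 103 = -41 kJ/mol.
In a tetrahedral site the filling is e^1 t2^0: CFSE(tet) = -0.6Δₜ = -0.6 × (4/9)(103) = -27 kJ/mol.
OSPE = -41 − (-27) = -14 kJ/mol.

-14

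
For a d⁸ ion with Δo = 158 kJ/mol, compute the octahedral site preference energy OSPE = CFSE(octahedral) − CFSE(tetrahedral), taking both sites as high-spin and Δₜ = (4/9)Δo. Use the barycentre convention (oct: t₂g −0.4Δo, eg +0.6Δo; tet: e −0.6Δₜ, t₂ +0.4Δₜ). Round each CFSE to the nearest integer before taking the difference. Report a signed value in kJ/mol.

In an octahedral site d⁸ (HS) is t2g^6 e_g^2, giving CFSE(oct) = -1.2Δo = -190 kJ/mol.
Tetrahedral e^4 t2^4 gives -0.8Δₜ = -0.8 × (4/9) × 158 = -56 kJ/mol.
OSPE = -190 − (-56) = -134 kJ/mol.

-134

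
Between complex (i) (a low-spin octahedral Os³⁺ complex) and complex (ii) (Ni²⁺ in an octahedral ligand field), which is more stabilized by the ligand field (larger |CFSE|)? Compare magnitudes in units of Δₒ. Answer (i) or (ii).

(i)

(i): Os is in group 8, so Os³⁺ is d⁵ (8 − 3 = 5); t2g^5 e_g^0, CFSE = -2.0Δₒ.
(ii): Ni sits in group 10; removing 2 electrons leaves Ni²⁺ with 10 − 2 = 8 d electrons; For octahedral d⁸ the high- and low-spin configurations coincide; t2g^6 e_g^2, CFSE = -1.2Δₒ.
So (i) has the larger |CFSE|.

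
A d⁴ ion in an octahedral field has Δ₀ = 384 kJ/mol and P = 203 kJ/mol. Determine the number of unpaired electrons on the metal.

2

Δ₀ > P, so pairing is preferred: the ground state is low-spin.
That gives t₂g⁴ eg⁰.
Unpaired electrons: 2.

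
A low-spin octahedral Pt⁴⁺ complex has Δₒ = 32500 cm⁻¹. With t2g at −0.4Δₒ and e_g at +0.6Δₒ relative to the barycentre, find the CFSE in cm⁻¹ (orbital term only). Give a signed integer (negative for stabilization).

Pt sits in group 10; removing 4 electrons leaves Pt⁴⁺ with 10 − 4 = 6 d electrons.
Electron filling gives t2g^6 e_g^0.
Orbital CFSE = 6(-0.4) + 0(0.6) = -2.4Δₒ = -2.4 × 32500 = -78000 cm⁻¹.

-78000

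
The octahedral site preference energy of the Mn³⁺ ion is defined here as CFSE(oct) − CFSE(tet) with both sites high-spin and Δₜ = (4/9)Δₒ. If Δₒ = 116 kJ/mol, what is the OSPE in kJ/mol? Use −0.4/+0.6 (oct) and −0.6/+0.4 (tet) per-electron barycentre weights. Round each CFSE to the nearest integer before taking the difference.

Group 7 minus oxidation state +3 gives a d⁴ configuration for Mn³⁺.
Octahedral (high-spin): t2g^3 e_g^1, CFSE = 3(−0.4) + 1(+0.6) = -0.6Δₒ = -0.6 × 116 = -70 kJ/mol.
Tetrahedral: e^2 t2^2, CFSE = 2(−0.6) + 2(+0.4) = -0.4Δₜ = -0.4 × (4/9) × 116 = -21 kJ/mol.
OSPE = -70 − (-21) = -49 kJ/mol.

-49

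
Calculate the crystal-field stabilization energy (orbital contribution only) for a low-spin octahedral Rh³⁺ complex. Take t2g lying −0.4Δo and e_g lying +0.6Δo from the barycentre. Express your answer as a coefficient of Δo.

-2.4 Δo

Group 9 minus oxidation state +3 gives a d⁶ configuration for Rh³⁺.
Configuration: t2g^6 e_g^0.
CFSE = 6(-0.4Δo) + 0(0.6Δo) = -2.4Δo + 0.0Δo = -2.4Δo.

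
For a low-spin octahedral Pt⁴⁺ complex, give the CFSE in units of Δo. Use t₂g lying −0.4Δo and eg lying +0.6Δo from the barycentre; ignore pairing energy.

Pt is in group 10, so Pt⁴⁺ is d⁶ (10 − 4 = 6).
Configuration: t₂g⁶ eg⁰.
CFSE = 6(-0.4Δo) + 0(0.6Δo) = -2.4Δo + 0.0Δo = -2.4Δo.

-2.4 Δo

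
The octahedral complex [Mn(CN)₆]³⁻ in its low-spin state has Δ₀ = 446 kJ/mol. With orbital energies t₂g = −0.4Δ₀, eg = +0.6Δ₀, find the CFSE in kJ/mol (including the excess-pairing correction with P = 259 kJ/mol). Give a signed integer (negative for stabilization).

-455

Each CN⁻ contributes -1; 6 × (-1) = -6. With overall charge -3, Mn is in the +3 oxidation state.
Group 7 minus oxidation state +3 gives a d⁴ configuration for Mn³⁺.
Electron filling gives t₂g⁴ eg⁰.
Orbital CFSE = 4(-0.4) + 0(0.6) = -1.6Δ₀ = -1.6 × 446 = -714 kJ/mol.
Pairing penalty: 1 pair vs 0 in the high-spin reference → 1 extra × P = 259 kJ/mol.
Combining: -714 + 259 = -455 kJ/mol.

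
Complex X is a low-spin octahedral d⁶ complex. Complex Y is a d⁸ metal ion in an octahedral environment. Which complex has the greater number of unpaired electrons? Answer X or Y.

Y

X: t₂g⁶ eg⁰ → 0 unpaired.
Y: t₂g⁶ eg² → 2 unpaired.
So Y has more unpaired electrons.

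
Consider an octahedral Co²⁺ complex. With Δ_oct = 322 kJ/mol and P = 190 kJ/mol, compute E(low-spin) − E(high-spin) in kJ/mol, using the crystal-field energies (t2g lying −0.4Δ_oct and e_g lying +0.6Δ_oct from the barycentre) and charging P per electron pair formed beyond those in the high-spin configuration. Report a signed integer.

-132

Co sits in group 9; removing 2 electrons leaves Co²⁺ with 9 − 2 = 7 d electrons.
In the high-spin limit (t2g^5 e_g^2) the orbital term is -0.8Δ_oct = -258 kJ/mol, with no excess pairing.
Low-spin: t2g^6 e_g^1, orbital CFSE = -1.8Δ_oct = -580 kJ/mol; plus 1 excess pair × P = +190 kJ/mol; total -390 kJ/mol.
E(LS) − E(HS) = -390 − (-258) = -132 kJ/mol.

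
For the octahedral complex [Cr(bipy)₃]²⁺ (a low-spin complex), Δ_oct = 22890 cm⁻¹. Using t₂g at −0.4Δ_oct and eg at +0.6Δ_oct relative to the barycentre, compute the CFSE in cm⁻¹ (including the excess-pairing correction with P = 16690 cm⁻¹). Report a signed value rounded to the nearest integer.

bipy is neutral, so the +2 overall charge sits on Cr: oxidation state +2.
Group 6 minus oxidation state +2 gives a d⁴ configuration for Cr²⁺.
The d⁴ electrons fill as t₂g⁴ eg⁰.
CFSE(orbital) = 4×(-0.4Δ_oct) + 0×(0.6Δ_oct) = -1.6Δ_oct; with Δ_oct = 22890 cm⁻¹ that is -36624 cm⁻¹.
Pairing penalty: 1 pair vs 0 in the high-spin reference → 1 extra × P = 16690 cm⁻¹.
Combining: -36624 + 16690 = -19934 cm⁻¹.

-19934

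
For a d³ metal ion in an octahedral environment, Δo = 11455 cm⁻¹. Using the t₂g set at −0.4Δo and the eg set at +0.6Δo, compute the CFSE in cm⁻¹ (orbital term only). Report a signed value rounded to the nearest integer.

-13746

Configuration: t₂g³ eg⁰.
The orbital stabilization is -1.2Δo = -1.2 × 11455 = -13746 cm⁻¹.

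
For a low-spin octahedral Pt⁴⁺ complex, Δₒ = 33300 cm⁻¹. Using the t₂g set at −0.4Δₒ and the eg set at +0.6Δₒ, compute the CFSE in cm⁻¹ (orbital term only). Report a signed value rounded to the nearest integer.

-79920

Pt is in group 10, so Pt⁴⁺ is d⁶ (10 − 4 = 6).
Configuration: t₂g⁶ eg⁰.
Orbital CFSE = 6(-0.4) + 0(0.6) = -2.4Δₒ = -2.4 × 33300 = -79920 cm⁻¹.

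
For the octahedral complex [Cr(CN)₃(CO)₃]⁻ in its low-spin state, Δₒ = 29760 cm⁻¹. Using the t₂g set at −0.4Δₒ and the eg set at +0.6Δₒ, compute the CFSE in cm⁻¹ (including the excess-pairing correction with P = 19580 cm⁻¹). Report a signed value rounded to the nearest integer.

-28036

Ligand charges: 3×(-1) from CN⁻ and 3×(+0) from CO sum to -3; with overall charge -1, Cr is +2.
Cr²⁺: group 6, so d-count = 6 − 2 = 4.
The d⁴ electrons fill as t₂g⁴ eg⁰.
Orbital CFSE = 4(-0.4) + 0(0.6) = -1.6Δₒ = -1.6 × 29760 = -47616 cm⁻¹.
Relative to high-spin t₂g³ eg¹ (0 paired), the low-spin configuration has 1 additional pair, contributing +1 × 19580 = +19580 cm⁻¹.
Net CFSE = -47616 + 19580 = -28036 cm⁻¹.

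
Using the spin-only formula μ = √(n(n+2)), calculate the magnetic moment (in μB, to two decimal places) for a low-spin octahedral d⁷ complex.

1.73 μB

Configuration: t₂g⁶ eg¹ → 1 unpaired electron.
μ(spin-only) = √[1(1+2)] = √3 ≈ 1.73 μB.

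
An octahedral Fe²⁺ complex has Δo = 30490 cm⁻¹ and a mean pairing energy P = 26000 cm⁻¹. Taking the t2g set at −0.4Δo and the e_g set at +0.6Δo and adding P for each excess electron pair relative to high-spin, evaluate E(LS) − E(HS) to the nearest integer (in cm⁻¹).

-8980

Group 8 minus oxidation state +2 gives a d⁶ configuration for Fe²⁺.
High-spin: t2g^4 e_g^2, CFSE = -0.4Δo = -12196 cm⁻¹.
Low-spin t2g^6 e_g^0 gives -2.4Δo = -73176 cm⁻¹, but forming 2 extra pairs costs 2P = 52000 cm⁻¹, so E(LS) = -73176 + 52000 = -21176 cm⁻¹.
The difference is -21176 − (-12196) = -8980 cm⁻¹, so low-spin lies lower.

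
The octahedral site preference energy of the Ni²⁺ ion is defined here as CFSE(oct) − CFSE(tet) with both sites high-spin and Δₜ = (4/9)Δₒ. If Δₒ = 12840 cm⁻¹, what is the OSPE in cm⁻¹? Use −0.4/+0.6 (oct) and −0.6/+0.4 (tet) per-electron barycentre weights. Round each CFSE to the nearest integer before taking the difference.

Group 10 minus oxidation state +2 gives a d⁸ configuration for Ni²⁺.
In an octahedral site d⁸ (HS) is t2g^6 e_g^2, giving CFSE(oct) = -1.2Δₒ = -15408 cm⁻¹.
Tetrahedral e^4 t2^4 gives -0.8Δₜ = -0.8 × (4/9) × 12840 = -4565 cm⁻¹.
OSPE = -15408 − (-4565) = -10843 cm⁻¹.

-10843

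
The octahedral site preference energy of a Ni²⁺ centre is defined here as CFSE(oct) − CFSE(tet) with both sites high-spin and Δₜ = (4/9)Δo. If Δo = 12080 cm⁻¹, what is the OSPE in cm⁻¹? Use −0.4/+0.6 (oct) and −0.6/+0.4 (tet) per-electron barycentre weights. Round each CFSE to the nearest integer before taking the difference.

-10201

Ni sits in group 10; removing 2 electrons leaves Ni²⁺ with 10 − 2 = 8 d electrons.
Octahedral high-spin t2g^6 e_g^2: CFSE = -1.2 × 12080 = -14496 cm⁻¹.
Tetrahedral e^4 t2^4 gives -0.8Δₜ = -0.8 × (4/9) × 12080 = -4295 cm⁻¹.
Subtracting, OSPE = -14496 − (-4295) = -10201 cm⁻¹.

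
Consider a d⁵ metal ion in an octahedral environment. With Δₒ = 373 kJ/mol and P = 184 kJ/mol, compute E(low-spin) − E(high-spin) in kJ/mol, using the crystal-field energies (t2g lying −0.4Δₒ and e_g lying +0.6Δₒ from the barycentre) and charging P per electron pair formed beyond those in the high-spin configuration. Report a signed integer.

-378

High-spin d⁵ fills as t2g^3 e_g^2 with CFSE 3(−0.4) + 2(+0.6) = 0.0Δₒ = 0 kJ/mol.
Low-spin t2g^5 e_g^0 gives -2.0Δₒ = -746 kJ/mol, but forming 2 extra pairs costs 2P = 368 kJ/mol, so E(LS) = -746 + 368 = -378 kJ/mol.
E(LS) − E(HS) = -378 − (0) = -378 kJ/mol.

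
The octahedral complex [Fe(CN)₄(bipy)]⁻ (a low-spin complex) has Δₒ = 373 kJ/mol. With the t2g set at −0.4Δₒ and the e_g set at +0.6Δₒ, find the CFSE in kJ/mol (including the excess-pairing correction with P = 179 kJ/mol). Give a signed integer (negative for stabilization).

-388

Ligand charges: 4×(-1) from CN⁻ and 1×(+0) from bipy sum to -4; with overall charge -1, Fe is +3.
Fe³⁺: group 8, so d-count = 8 − 3 = 5.
Configuration: t2g^5 e_g^0.
The orbital stabilization is -2.0Δₒ = -2.0 × 373 = -746 kJ/mol.
High-spin d⁵ would be t2g^3 e_g^2 with 0 pairs; low-spin has 2, so 2 excess pairs cost +2P = +358 kJ/mol.
Overall CFSE = -746 + 358 = -388 kJ/mol.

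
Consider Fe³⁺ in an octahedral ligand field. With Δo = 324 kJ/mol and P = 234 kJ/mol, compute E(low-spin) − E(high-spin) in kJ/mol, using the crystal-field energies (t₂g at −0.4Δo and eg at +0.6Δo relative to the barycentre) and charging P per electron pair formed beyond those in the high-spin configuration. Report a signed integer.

-180

Fe is in group 8, so Fe³⁺ is d⁵ (8 − 3 = 5).
High-spin d⁵ fills as t₂g³ eg² with CFSE 3(−0.4) + 2(+0.6) = 0.0Δo = 0 kJ/mol.
Low-spin: t₂g⁵ eg⁰, orbital CFSE = -2.0Δo = -648 kJ/mol; plus 2 excess pairs × P = +468 kJ/mol; total -180 kJ/mol.
Thus E(LS) − E(HS) = -180 kJ/mol.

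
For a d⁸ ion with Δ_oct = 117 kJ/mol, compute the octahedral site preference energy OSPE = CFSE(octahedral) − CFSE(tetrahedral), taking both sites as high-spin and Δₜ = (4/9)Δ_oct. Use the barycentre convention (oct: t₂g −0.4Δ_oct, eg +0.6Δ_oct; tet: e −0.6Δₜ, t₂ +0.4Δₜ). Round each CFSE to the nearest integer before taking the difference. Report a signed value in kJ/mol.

In an octahedral site d⁸ (HS) is t₂g⁶ eg², giving CFSE(oct) = -1.2Δ_oct = -140 kJ/mol.
Tetrahedral: e⁴ t₂⁴, CFSE = 4(−0.6) + 4(+0.4) = -0.8Δₜ = -0.8 × (4/9) × 117 = -42 kJ/mol.
OSPE = -140 − (-42) = -98 kJ/mol.

-98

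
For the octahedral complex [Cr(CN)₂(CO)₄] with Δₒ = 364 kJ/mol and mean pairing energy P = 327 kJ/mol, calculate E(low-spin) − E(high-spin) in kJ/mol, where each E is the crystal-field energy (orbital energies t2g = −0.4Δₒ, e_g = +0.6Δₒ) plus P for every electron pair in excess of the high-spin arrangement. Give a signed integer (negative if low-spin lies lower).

Ligand charges: 2×(-1) from CN⁻ and 4×(+0) from CO sum to -2; with overall charge +0, Cr is +2.
Cr sits in group 6; removing 2 electrons leaves Cr²⁺ with 6 − 2 = 4 d electrons.
In the high-spin limit (t2g^3 e_g^1) the orbital term is -0.6Δₒ = -218 kJ/mol, with no excess pairing.
Low-spin: t2g^4 e_g^0, orbital CFSE = -1.6Δₒ = -582 kJ/mol; plus 1 excess pair × P = +327 kJ/mol; total -255 kJ/mol.
Thus E(LS) − E(HS) = -37 kJ/mol.

-37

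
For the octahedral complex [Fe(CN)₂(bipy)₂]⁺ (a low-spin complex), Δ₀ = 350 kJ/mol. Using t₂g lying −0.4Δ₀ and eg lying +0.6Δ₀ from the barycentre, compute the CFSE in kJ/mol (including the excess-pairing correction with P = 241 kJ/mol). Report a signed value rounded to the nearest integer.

Ligand charges: 2×(-1) from CN⁻ and 2×(+0) from bipy sum to -2; with overall charge +1, Fe is +3.
Group 8 minus oxidation state +3 gives a d⁵ configuration for Fe³⁺.
The d⁵ electrons fill as t₂g⁵ eg⁰.
CFSE(orbital) = 5×(-0.4Δ₀) + 0×(0.6Δ₀) = -2.0Δ₀; with Δ₀ = 350 kJ/mol that is -700 kJ/mol.
High-spin d⁵ would be t₂g³ eg² with 0 pairs; low-spin has 2, so 2 excess pairs cost +2P = +482 kJ/mol.
Net CFSE = -700 + 482 = -218 kJ/mol.

-218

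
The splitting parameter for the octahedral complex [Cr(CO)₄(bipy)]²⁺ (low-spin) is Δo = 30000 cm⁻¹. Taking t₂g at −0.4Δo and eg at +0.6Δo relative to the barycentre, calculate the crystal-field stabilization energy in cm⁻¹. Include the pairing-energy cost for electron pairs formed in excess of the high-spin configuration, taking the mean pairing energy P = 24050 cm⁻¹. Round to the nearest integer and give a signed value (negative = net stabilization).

Ligand charges: 4×(+0) from CO and 1×(+0) from bipy sum to +0; with overall charge +2, Cr is +2.
Group 6 minus oxidation state +2 gives a d⁴ configuration for Cr²⁺.
Electron filling gives t₂g⁴ eg⁰.
CFSE(orbital) = 4×(-0.4Δo) + 0×(0.6Δo) = -1.6Δo; with Δo = 30000 cm⁻¹ that is -48000 cm⁻¹.
High-spin d⁴ would be t₂g³ eg¹ with 0 pairs; low-spin has 1, so 1 excess pair costs +1P = +24050 cm⁻¹.
Overall CFSE = -48000 + 24050 = -23950 cm⁻¹.

-23950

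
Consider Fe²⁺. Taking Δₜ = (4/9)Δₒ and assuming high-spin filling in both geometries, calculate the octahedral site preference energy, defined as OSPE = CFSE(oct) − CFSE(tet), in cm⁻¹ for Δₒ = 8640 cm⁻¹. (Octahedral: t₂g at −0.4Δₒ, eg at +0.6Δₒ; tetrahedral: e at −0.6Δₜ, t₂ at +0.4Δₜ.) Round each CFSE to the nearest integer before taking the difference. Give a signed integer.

Group 8 minus oxidation state +2 gives a d⁶ configuration for Fe²⁺.
Octahedral high-spin t2g^4 e_g^2: CFSE = -0.4 × 8640 = -3456 cm⁻¹.
Tetrahedral e^3 t2^3 gives -0.6Δₜ = -0.6 × (4/9) × 8640 = -2304 cm⁻¹.
OSPE = CFSE(oct) − CFSE(tet) = -3456 − (-2304) = -1152 cm⁻¹.

-1152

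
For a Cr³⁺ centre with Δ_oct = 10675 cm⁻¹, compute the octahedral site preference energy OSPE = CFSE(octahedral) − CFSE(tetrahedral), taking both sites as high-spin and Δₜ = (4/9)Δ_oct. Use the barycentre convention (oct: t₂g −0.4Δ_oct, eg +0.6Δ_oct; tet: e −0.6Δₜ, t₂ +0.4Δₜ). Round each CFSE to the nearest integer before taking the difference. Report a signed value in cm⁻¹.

-9014

Group 6 minus oxidation state +3 gives a d³ configuration for Cr³⁺.
Octahedral (high-spin): t₂g³ eg⁰, CFSE = 3(−0.4) + 0(+0.6) = -1.2Δ_oct = -1.2 × 10675 = -12810 cm⁻¹.
Tetrahedral e² t₂¹ gives -0.8Δₜ = -0.8 × (4/9) × 10675 = -3796 cm⁻¹.
OSPE = -12810 − (-3796) = -9014 cm⁻¹.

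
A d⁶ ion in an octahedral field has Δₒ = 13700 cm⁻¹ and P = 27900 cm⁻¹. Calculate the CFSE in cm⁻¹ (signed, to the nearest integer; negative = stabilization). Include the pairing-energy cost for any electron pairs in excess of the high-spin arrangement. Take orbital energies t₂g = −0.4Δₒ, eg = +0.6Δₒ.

Δₒ < P, so pairing is avoided: the ground state is high-spin.
Filling d⁶ accordingly: t₂g⁴ eg².
Orbital CFSE = -0.4Δₒ = -0.4 × 13700 = -5480 cm⁻¹.
High-spin has no excess pairs, so no pairing correction applies.

-5480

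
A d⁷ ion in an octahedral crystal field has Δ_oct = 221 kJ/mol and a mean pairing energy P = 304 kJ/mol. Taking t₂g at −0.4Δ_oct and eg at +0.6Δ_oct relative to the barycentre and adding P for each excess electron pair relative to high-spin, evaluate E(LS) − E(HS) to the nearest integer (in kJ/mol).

83

High-spin: t₂g⁵ eg², CFSE = -0.8Δ_oct = -177 kJ/mol.
For low-spin the configuration is t₂g⁶ eg¹: orbital energy -1.8 × 221 = -398 kJ/mol, and 1 additional pair relative to high-spin adds 304 kJ/mol, giving -94 kJ/mol.
Thus E(LS) − E(HS) = 83 kJ/mol.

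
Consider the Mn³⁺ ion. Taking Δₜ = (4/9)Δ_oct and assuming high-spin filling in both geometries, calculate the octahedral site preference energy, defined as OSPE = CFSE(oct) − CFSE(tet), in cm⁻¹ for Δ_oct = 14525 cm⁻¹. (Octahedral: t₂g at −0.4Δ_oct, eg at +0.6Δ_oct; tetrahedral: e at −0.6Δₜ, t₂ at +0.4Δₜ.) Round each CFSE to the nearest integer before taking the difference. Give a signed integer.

-6133

Group 7 minus oxidation state +3 gives a d⁴ configuration for Mn³⁺.
Octahedral high-spin t₂g³ eg¹: CFSE = -0.6 × 14525 = -8715 cm⁻¹.
In a tetrahedral site the filling is e² t₂²: CFSE(tet) = -0.4Δₜ = -0.4 × (4/9)(14525) = -2582 cm⁻¹.
OSPE = -8715 − (-2582) = -6133 cm⁻¹.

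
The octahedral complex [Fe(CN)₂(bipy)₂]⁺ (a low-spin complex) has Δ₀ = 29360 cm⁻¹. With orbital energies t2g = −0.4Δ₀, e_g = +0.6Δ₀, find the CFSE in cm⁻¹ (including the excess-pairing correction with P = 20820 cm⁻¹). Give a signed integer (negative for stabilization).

-17080

Ligand charges: 2×(-1) from CN⁻ and 2×(+0) from bipy sum to -2; with overall charge +1, Fe is +3.
Fe is in group 8, so Fe³⁺ is d⁵ (8 − 3 = 5).
Electron filling gives t2g^5 e_g^0.
Orbital CFSE = 5(-0.4) + 0(0.6) = -2.0Δ₀ = -2.0 × 29360 = -58720 cm⁻¹.
Relative to high-spin t2g^3 e_g^2 (0 paired), the low-spin configuration has 2 additional pairs, contributing +2 × 20820 = +41640 cm⁻¹.
Net CFSE = -58720 + 41640 = -17080 cm⁻¹.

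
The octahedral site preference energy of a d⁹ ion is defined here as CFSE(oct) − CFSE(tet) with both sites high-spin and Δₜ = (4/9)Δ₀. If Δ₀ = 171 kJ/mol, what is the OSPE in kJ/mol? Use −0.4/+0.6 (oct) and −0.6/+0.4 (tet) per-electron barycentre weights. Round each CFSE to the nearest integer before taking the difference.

In an octahedral site d⁹ (HS) is t2g^6 e_g^3, giving CFSE(oct) = -0.6Δ₀ = -103 kJ/mol.
Tetrahedral: e^4 t2^5, CFSE = 4(−0.6) + 5(+0.4) = -0.4Δₜ = -0.4 × (4/9) × 171 = -30 kJ/mol.
Subtracting, OSPE = -103 − (-30) = -73 kJ/mol.

-73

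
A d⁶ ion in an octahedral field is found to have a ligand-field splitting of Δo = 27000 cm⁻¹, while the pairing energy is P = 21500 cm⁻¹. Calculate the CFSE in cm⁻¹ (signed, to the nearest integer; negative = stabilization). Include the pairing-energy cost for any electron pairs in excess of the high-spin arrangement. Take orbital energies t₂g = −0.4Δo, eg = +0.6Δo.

-21800

Since Δo = 27000 cm⁻¹ > P = 21500 cm⁻¹, the complex adopts the low-spin configuration.
Filling d⁶ accordingly: t₂g⁶ eg⁰.
Orbital CFSE = -2.4Δo = -2.4 × 27000 = -64800 cm⁻¹.
Excess pairs vs high-spin: 3 − 1 = 2; pairing cost = +43000 cm⁻¹.
Net CFSE = -64800 + 43000 = -21800 cm⁻¹.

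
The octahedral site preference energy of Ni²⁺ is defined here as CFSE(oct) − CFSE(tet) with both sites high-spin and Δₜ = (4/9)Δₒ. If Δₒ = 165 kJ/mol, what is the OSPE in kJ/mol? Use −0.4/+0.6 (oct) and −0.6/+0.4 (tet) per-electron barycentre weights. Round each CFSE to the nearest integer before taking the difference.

Ni is in group 10, so Ni²⁺ is d⁸ (10 − 2 = 8).
Octahedral high-spin t2g^6 e_g^2: CFSE = -1.2 × 165 = -198 kJ/mol.
Tetrahedral e^4 t2^4 gives -0.8Δₜ = -0.8 × (4/9) × 165 = -59 kJ/mol.
OSPE = -198 − (-59) = -139 kJ/mol.

-139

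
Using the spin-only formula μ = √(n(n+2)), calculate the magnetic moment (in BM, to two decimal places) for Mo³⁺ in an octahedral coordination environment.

Mo is in group 6, so Mo³⁺ is d³ (6 − 3 = 3).
For octahedral d³ the high- and low-spin configurations coincide.
Configuration: t₂g³ eg⁰ → 3 unpaired electrons.
μ(spin-only) = √[3(3+2)] = √15 ≈ 3.87 BM.

3.87 BM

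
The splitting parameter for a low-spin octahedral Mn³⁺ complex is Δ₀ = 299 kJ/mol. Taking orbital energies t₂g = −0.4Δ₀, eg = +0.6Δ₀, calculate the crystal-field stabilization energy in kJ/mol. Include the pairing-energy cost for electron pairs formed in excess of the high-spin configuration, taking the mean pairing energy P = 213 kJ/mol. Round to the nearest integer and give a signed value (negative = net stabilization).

Mn sits in group 7; removing 3 electrons leaves Mn³⁺ with 7 − 3 = 4 d electrons.
The d⁴ electrons fill as t₂g⁴ eg⁰.
CFSE(orbital) = 4×(-0.4Δ₀) + 0×(0.6Δ₀) = -1.6Δ₀; with Δ₀ = 299 kJ/mol that is -478 kJ/mol.
Pairing penalty: 1 pair vs 0 in the high-spin reference → 1 extra × P = 213 kJ/mol.
Overall CFSE = -478 + 213 = -265 kJ/mol.

-265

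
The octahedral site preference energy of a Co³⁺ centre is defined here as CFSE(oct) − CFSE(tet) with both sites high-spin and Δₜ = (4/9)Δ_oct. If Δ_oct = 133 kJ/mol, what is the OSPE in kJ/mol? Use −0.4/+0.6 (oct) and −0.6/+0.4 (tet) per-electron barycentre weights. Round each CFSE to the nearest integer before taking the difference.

-18

Co³⁺: group 9, so d-count = 9 − 3 = 6.
Octahedral high-spin t₂g⁴ eg²: CFSE = -0.4 × 133 = -53 kJ/mol.
Tetrahedral e³ t₂³ gives -0.6Δₜ = -0.6 × (4/9) × 133 = -35 kJ/mol.
Subtracting, OSPE = -53 − (-35) = -18 kJ/mol.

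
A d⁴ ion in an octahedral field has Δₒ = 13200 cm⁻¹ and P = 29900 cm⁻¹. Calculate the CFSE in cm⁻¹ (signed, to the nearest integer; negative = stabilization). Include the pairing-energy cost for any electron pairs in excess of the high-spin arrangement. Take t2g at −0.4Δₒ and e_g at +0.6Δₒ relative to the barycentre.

-7920

Δₒ < P, so pairing is avoided: the ground state is high-spin.
Configuration: t2g^3 e_g^1.
Orbital CFSE = -0.6Δₒ = -0.6 × 13200 = -7920 cm⁻¹.
High-spin has no excess pairs, so no pairing correction applies.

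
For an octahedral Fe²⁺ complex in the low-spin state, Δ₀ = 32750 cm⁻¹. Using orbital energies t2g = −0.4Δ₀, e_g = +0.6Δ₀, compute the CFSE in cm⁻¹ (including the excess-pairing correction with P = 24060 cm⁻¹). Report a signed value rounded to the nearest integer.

-30480

Fe²⁺: group 8, so d-count = 8 − 2 = 6.
Electron filling gives t2g^6 e_g^0.
CFSE(orbital) = 6×(-0.4Δ₀) + 0×(0.6Δ₀) = -2.4Δ₀; with Δ₀ = 32750 cm⁻¹ that is -78600 cm⁻¹.
Pairing penalty: 3 pairs vs 1 in the high-spin reference → 2 extra × P = 48120 cm⁻¹.
Overall CFSE = -78600 + 48120 = -30480 cm⁻¹.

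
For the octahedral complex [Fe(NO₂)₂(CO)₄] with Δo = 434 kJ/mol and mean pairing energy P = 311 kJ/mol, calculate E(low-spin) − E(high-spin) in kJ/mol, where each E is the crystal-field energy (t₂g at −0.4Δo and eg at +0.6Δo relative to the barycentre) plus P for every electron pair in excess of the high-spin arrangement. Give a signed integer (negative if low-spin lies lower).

-246

Ligand charges: 2×(-1) from NO₂⁻ and 4×(+0) from CO sum to -2; with overall charge +0, Fe is +2.
Fe sits in group 8; removing 2 electrons leaves Fe²⁺ with 8 − 2 = 6 d electrons.
In the high-spin limit (t₂g⁴ eg²) the orbital term is -0.4Δo = -174 kJ/mol, with no excess pairing.
For low-spin the configuration is t₂g⁶ eg⁰: orbital energy -2.4 × 434 = -1042 kJ/mol, and 2 additional pairs relative to high-spin add 622 kJ/mol, giving -420 kJ/mol.
E(LS) − E(HS) = -420 − (-174) = -246 kJ/mol.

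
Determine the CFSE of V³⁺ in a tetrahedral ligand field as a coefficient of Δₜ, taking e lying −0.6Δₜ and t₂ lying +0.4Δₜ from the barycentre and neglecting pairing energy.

Group 5 minus oxidation state +3 gives a d² configuration for V³⁺.
Tetrahedral fields are weak (Δₜ ≈ 4/9 Δₒ), so electrons fill high-spin.
Configuration: e² t₂⁰.
CFSE = 2(-0.6Δₜ) + 0(0.4Δₜ) = -1.2Δₜ + 0.0Δₜ = -1.2Δₜ.

-1.2 Δₜ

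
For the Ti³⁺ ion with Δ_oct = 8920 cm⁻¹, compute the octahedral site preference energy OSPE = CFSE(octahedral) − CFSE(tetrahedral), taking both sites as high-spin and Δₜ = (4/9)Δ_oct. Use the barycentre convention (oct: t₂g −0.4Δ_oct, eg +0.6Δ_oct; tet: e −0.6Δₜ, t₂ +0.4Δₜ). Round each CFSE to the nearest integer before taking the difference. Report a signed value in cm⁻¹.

-1189

Ti sits in group 4; removing 3 electrons leaves Ti³⁺ with 4 − 3 = 1 d electrons.
In an octahedral site d¹ (HS) is t₂g¹ eg⁰, giving CFSE(oct) = -0.4Δ_oct = -3568 cm⁻¹.
Tetrahedral: e¹ t₂⁰, CFSE = 1(−0.6) + 0(+0.4) = -0.6Δₜ = -0.6 × (4/9) × 8920 = -2379 cm⁻¹.
OSPE = -3568 − (-2379) = -1189 cm⁻¹.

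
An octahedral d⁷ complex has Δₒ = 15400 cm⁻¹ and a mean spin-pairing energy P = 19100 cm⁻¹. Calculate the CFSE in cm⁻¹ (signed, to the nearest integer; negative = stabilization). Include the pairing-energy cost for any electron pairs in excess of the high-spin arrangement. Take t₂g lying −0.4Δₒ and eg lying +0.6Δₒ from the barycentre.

Since Δₒ = 15400 cm⁻¹ < P = 19100 cm⁻¹, the complex adopts the high-spin configuration.
Configuration: t₂g⁵ eg².
Orbital CFSE = -0.8Δₒ = -0.8 × 15400 = -12320 cm⁻¹.
High-spin has no excess pairs, so no pairing correction applies.

-12320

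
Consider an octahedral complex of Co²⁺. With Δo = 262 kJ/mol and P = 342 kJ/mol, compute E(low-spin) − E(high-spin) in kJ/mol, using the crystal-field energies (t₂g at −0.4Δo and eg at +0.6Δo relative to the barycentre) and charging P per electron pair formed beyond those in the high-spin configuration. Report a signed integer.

80

Co²⁺: group 9, so d-count = 9 − 2 = 7.
High-spin d⁷ fills as t₂g⁵ eg² with CFSE 5(−0.4) + 2(+0.6) = -0.8Δo = -210 kJ/mol.
Low-spin: t₂g⁶ eg¹, orbital CFSE = -1.8Δo = -472 kJ/mol; plus 1 excess pair × P = +342 kJ/mol; total -130 kJ/mol.
The difference is -130 − (-210) = 80 kJ/mol, so high-spin lies lower.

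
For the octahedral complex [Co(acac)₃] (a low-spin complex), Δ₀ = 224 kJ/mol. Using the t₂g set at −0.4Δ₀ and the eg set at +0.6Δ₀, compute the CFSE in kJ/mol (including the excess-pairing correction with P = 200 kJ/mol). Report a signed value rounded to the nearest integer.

Each acac⁻ contributes -1; 3 × (-1) = -3. With overall charge +0, Co is in the +3 oxidation state.
Co sits in group 9; removing 3 electrons leaves Co³⁺ with 9 − 3 = 6 d electrons.
The d⁶ electrons fill as t₂g⁶ eg⁰.
CFSE(orbital) = 6×(-0.4Δ₀) + 0×(0.6Δ₀) = -2.4Δ₀; with Δ₀ = 224 kJ/mol that is -538 kJ/mol.
High-spin d⁶ would be t₂g⁴ eg² with 1 pair; low-spin has 3, so 2 excess pairs cost +2P = +400 kJ/mol.
Combining: -538 + 400 = -138 kJ/mol.

-138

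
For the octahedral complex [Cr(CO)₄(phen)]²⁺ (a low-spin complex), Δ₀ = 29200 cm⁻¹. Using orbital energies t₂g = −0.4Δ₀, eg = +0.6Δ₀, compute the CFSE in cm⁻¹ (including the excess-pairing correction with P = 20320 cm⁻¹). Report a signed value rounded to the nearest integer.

Ligand charges: 4×(+0) from CO and 1×(+0) from phen sum to +0; with overall charge +2, Cr is +2.
Cr sits in group 6; removing 2 electrons leaves Cr²⁺ with 6 − 2 = 4 d electrons.
Electron filling gives t₂g⁴ eg⁰.
CFSE(orbital) = 4×(-0.4Δ₀) + 0×(0.6Δ₀) = -1.6Δ₀; with Δ₀ = 29200 cm⁻¹ that is -46720 cm⁻¹.
Pairing penalty: 1 pair vs 0 in the high-spin reference → 1 extra × P = 20320 cm⁻¹.
Overall CFSE = -46720 + 20320 = -26400 cm⁻¹.

-26400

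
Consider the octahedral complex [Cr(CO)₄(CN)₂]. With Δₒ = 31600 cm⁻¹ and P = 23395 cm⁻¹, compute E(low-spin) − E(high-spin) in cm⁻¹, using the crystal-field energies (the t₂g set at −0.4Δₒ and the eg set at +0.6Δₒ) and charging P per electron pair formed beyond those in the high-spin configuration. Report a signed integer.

Ligand charges: 4×(+0) from CO and 2×(-1) from CN⁻ sum to -2; with overall charge +0, Cr is +2.
Cr²⁺: group 6, so d-count = 6 − 2 = 4.
High-spin d⁴ fills as t₂g³ eg¹ with CFSE 3(−0.4) + 1(+0.6) = -0.6Δₒ = -18960 cm⁻¹.
Low-spin: t₂g⁴ eg⁰, orbital CFSE = -1.6Δₒ = -50560 cm⁻¹; plus 1 excess pair × P = +23395 cm⁻¹; total -27165 cm⁻¹.
E(LS) − E(HS) = -27165 − (-18960) = -8205 cm⁻¹.

-8205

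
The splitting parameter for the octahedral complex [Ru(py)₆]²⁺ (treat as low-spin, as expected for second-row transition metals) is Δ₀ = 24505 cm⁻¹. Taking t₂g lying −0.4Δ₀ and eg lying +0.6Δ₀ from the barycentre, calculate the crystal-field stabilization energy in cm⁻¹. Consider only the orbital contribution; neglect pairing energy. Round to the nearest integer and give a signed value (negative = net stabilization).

-58812

py is neutral, so the +2 overall charge sits on Ru: oxidation state +2.
Ru sits in group 8; removing 2 electrons leaves Ru²⁺ with 8 − 2 = 6 d electrons.
Configuration: t₂g⁶ eg⁰.
CFSE(orbital) = 6×(-0.4Δ₀) + 0×(0.6Δ₀) = -2.4Δ₀; with Δ₀ = 24505 cm⁻¹ that is -58812 cm⁻¹.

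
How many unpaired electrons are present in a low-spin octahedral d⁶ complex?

Configuration: t2g^6 e_g^0, giving 0 unpaired electrons.

0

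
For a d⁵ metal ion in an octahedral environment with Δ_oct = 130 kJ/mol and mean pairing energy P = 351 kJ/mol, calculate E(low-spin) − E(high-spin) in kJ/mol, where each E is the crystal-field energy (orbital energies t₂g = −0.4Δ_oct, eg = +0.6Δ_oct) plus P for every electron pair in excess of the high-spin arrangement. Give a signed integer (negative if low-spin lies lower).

442

In the high-spin limit (t₂g³ eg²) the orbital term is 0.0Δ_oct = 0 kJ/mol, with no excess pairing.
Low-spin: t₂g⁵ eg⁰, orbital CFSE = -2.0Δ_oct = -260 kJ/mol; plus 2 excess pairs × P = +702 kJ/mol; total 442 kJ/mol.
E(LS) − E(HS) = 442 − (0) = 442 kJ/mol.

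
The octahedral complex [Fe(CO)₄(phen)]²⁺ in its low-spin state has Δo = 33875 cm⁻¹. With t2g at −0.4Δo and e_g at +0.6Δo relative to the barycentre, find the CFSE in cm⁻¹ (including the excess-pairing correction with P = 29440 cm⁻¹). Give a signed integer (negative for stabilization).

Ligand charges: 4×(+0) from CO and 1×(+0) from phen sum to +0; with overall charge +2, Fe is +2.
Group 8 minus oxidation state +2 gives a d⁶ configuration for Fe²⁺.
Electron filling gives t2g^6 e_g^0.
Orbital CFSE = 6(-0.4) + 0(0.6) = -2.4Δo = -2.4 × 33875 = -81300 cm⁻¹.
High-spin d⁶ would be t2g^4 e_g^2 with 1 pair; low-spin has 3, so 2 excess pairs cost +2P = +58880 cm⁻¹.
Combining: -81300 + 58880 = -22420 cm⁻¹.

-22420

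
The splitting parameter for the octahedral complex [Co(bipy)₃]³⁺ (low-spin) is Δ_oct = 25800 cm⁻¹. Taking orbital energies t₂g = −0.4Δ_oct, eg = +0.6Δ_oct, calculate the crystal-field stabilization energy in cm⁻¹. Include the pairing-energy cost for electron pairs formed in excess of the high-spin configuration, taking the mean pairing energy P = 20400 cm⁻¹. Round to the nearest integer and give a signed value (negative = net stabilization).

-21120

bipy is neutral, so the +3 overall charge sits on Co: oxidation state +3.
Group 9 minus oxidation state +3 gives a d⁶ configuration for Co³⁺.
Configuration: t₂g⁶ eg⁰.
Orbital CFSE = 6(-0.4) + 0(0.6) = -2.4Δ_oct = -2.4 × 25800 = -61920 cm⁻¹.
Pairing penalty: 3 pairs vs 1 in the high-spin reference → 2 extra × P = 40800 cm⁻¹.
Combining: -61920 + 40800 = -21120 cm⁻¹.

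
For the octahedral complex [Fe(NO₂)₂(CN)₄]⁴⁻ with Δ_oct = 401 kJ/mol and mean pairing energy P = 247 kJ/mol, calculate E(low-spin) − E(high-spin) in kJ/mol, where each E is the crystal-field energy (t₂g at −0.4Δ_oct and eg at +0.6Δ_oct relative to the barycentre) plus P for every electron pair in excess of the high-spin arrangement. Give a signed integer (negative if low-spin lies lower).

-308

Ligand charges: 2×(-1) from NO₂⁻ and 4×(-1) from CN⁻ sum to -6; with overall charge -4, Fe is +2.
Fe sits in group 8; removing 2 electrons leaves Fe²⁺ with 8 − 2 = 6 d electrons.
High-spin: t₂g⁴ eg², CFSE = -0.4Δ_oct = -160 kJ/mol.
For low-spin the configuration is t₂g⁶ eg⁰: orbital energy -2.4 × 401 = -962 kJ/mol, and 2 additional pairs relative to high-spin add 494 kJ/mol, giving -468 kJ/mol.
The difference is -468 − (-160) = -308 kJ/mol, so low-spin lies lower.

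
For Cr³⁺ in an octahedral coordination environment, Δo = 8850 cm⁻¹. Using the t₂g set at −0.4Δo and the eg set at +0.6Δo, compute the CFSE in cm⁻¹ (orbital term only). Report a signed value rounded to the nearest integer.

Cr is in group 6, so Cr³⁺ is d³ (6 − 3 = 3).
Configuration: t₂g³ eg⁰.
Orbital CFSE = 3(-0.4) + 0(0.6) = -1.2Δo = -1.2 × 8850 = -10620 cm⁻¹.

-10620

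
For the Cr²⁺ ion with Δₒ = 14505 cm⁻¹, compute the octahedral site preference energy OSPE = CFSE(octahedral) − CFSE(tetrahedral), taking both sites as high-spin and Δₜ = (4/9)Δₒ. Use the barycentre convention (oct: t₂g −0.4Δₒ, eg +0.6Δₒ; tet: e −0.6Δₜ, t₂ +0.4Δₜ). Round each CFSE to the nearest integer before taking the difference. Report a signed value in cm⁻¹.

Group 6 minus oxidation state +2 gives a d⁴ configuration for Cr²⁺.
Octahedral high-spin t2g^3 e_g^1: CFSE = -0.6 × 14505 = -8703 cm⁻¹.
In a tetrahedral site the filling is e^2 t2^2: CFSE(tet) = -0.4Δₜ = -0.4 × (4/9)(14505) = -2579 cm⁻¹.
Subtracting, OSPE = -8703 − (-2579) = -6124 cm⁻¹.

-6124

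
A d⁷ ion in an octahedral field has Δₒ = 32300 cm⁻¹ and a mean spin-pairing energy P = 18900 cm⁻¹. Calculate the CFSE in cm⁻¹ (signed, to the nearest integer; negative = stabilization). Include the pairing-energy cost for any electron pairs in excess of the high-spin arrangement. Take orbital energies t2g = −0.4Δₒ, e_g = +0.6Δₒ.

Δₒ > P, so pairing is preferred: the ground state is low-spin.
That gives t2g^6 e_g^1.
Orbital CFSE = -1.8Δₒ = -1.8 × 32300 = -58140 cm⁻¹.
Excess pairs vs high-spin: 3 − 2 = 1; pairing cost = +18900 cm⁻¹.
Net CFSE = -58140 + 18900 = -39240 cm⁻¹.

-39240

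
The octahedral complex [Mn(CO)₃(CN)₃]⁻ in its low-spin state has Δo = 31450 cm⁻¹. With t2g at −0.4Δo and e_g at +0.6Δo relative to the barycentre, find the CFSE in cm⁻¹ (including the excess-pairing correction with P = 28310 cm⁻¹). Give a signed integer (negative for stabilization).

-6280

Ligand charges: 3×(+0) from CO and 3×(-1) from CN⁻ sum to -3; with overall charge -1, Mn is +2.
Group 7 minus oxidation state +2 gives a d⁵ configuration for Mn²⁺.
Electron filling gives t2g^5 e_g^0.
CFSE(orbital) = 5×(-0.4Δo) + 0×(0.6Δo) = -2.0Δo; with Δo = 31450 cm⁻¹ that is -62900 cm⁻¹.
Relative to high-spin t2g^3 e_g^2 (0 paired), the low-spin configuration has 2 additional pairs, contributing +2 × 28310 = +56620 cm⁻¹.
Combining: -62900 + 56620 = -6280 cm⁻¹.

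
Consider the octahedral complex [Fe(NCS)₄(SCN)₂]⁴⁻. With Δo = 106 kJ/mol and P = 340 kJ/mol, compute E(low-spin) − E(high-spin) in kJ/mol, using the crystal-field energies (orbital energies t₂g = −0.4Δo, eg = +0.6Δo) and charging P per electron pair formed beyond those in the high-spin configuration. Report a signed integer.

Ligand charges: 4×(-1) from NCS⁻ and 2×(-1) from SCN⁻ sum to -6; with overall charge -4, Fe is +2.
Fe is in group 8, so Fe²⁺ is d⁶ (8 − 2 = 6).
High-spin: t₂g⁴ eg², CFSE = -0.4Δo = -42 kJ/mol.
Low-spin: t₂g⁶ eg⁰, orbital CFSE = -2.4Δo = -254 kJ/mol; plus 2 excess pairs × P = +680 kJ/mol; total 426 kJ/mol.
Thus E(LS) − E(HS) = 468 kJ/mol.

468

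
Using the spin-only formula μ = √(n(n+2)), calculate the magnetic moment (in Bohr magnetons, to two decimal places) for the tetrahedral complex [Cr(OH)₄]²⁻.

4.90 Bohr magnetons

Each OH⁻ contributes -1; 4 × (-1) = -4. With overall charge -2, Cr is in the +2 oxidation state.
Cr²⁺: group 6, so d-count = 6 − 2 = 4.
Tetrahedral splitting is small, so the complex is high-spin.
Configuration: e² t₂² → 4 unpaired electrons.
μ(spin-only) = √[4(4+2)] = √24 ≈ 4.90 Bohr magnetons.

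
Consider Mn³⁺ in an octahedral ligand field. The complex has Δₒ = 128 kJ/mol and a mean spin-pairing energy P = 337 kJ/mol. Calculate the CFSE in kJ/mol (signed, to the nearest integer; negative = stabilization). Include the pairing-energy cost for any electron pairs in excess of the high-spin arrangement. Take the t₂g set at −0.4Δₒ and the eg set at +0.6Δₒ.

Mn sits in group 7; removing 3 electrons leaves Mn³⁺ with 7 − 3 = 4 d electrons.
Here Δₒ < P (128 < 337), so the high-spin state is favoured.
Filling d⁴ accordingly: t₂g³ eg¹.
Orbital CFSE = -0.6Δₒ = -0.6 × 128 = -77 kJ/mol.
High-spin has no excess pairs, so no pairing correction applies.

-77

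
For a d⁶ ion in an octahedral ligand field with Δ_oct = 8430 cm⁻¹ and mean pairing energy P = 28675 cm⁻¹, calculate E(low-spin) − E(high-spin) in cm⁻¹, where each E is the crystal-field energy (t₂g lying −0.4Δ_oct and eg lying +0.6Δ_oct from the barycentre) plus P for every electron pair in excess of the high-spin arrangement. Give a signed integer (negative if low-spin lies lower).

In the high-spin limit (t₂g⁴ eg²) the orbital term is -0.4Δ_oct = -3372 cm⁻¹, with no excess pairing.
For low-spin the configuration is t₂g⁶ eg⁰: orbital energy -2.4 × 8430 = -20232 cm⁻¹, and 2 additional pairs relative to high-spin add 57350 cm⁻¹, giving 37118 cm⁻¹.
Thus E(LS) − E(HS) = 40490 cm⁻¹.

40490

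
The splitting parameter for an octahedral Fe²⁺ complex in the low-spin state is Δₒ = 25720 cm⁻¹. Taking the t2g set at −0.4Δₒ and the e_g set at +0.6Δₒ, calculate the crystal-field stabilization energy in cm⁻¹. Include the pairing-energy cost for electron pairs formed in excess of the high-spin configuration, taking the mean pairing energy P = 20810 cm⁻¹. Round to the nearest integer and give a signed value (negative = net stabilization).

-20108

Fe is in group 8, so Fe²⁺ is d⁶ (8 − 2 = 6).
Electron filling gives t2g^6 e_g^0.
The orbital stabilization is -2.4Δₒ = -2.4 × 25720 = -61728 cm⁻¹.
Relative to high-spin t2g^4 e_g^2 (1 paired), the low-spin configuration has 2 additional pairs, contributing +2 × 20810 = +41620 cm⁻¹.
Overall CFSE = -61728 + 41620 = -20108 cm⁻¹.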